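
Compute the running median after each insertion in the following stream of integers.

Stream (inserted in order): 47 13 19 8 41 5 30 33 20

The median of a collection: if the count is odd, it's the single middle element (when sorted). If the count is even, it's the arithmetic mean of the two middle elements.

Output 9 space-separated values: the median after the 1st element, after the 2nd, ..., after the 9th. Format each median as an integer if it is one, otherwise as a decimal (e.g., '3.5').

Step 1: insert 47 -> lo=[47] (size 1, max 47) hi=[] (size 0) -> median=47
Step 2: insert 13 -> lo=[13] (size 1, max 13) hi=[47] (size 1, min 47) -> median=30
Step 3: insert 19 -> lo=[13, 19] (size 2, max 19) hi=[47] (size 1, min 47) -> median=19
Step 4: insert 8 -> lo=[8, 13] (size 2, max 13) hi=[19, 47] (size 2, min 19) -> median=16
Step 5: insert 41 -> lo=[8, 13, 19] (size 3, max 19) hi=[41, 47] (size 2, min 41) -> median=19
Step 6: insert 5 -> lo=[5, 8, 13] (size 3, max 13) hi=[19, 41, 47] (size 3, min 19) -> median=16
Step 7: insert 30 -> lo=[5, 8, 13, 19] (size 4, max 19) hi=[30, 41, 47] (size 3, min 30) -> median=19
Step 8: insert 33 -> lo=[5, 8, 13, 19] (size 4, max 19) hi=[30, 33, 41, 47] (size 4, min 30) -> median=24.5
Step 9: insert 20 -> lo=[5, 8, 13, 19, 20] (size 5, max 20) hi=[30, 33, 41, 47] (size 4, min 30) -> median=20

Answer: 47 30 19 16 19 16 19 24.5 20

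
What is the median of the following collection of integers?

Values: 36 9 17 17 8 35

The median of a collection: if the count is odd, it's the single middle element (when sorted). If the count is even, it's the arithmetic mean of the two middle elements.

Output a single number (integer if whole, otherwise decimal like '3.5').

Step 1: insert 36 -> lo=[36] (size 1, max 36) hi=[] (size 0) -> median=36
Step 2: insert 9 -> lo=[9] (size 1, max 9) hi=[36] (size 1, min 36) -> median=22.5
Step 3: insert 17 -> lo=[9, 17] (size 2, max 17) hi=[36] (size 1, min 36) -> median=17
Step 4: insert 17 -> lo=[9, 17] (size 2, max 17) hi=[17, 36] (size 2, min 17) -> median=17
Step 5: insert 8 -> lo=[8, 9, 17] (size 3, max 17) hi=[17, 36] (size 2, min 17) -> median=17
Step 6: insert 35 -> lo=[8, 9, 17] (size 3, max 17) hi=[17, 35, 36] (size 3, min 17) -> median=17

Answer: 17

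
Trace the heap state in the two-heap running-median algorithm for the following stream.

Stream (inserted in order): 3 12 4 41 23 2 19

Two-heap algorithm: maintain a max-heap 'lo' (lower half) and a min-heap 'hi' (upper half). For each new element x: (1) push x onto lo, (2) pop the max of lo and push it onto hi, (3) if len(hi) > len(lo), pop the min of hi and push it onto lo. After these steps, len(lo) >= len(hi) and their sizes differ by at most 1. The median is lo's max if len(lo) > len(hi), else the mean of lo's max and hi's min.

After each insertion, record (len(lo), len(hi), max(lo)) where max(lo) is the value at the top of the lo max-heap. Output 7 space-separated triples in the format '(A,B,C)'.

Answer: (1,0,3) (1,1,3) (2,1,4) (2,2,4) (3,2,12) (3,3,4) (4,3,12)

Derivation:
Step 1: insert 3 -> lo=[3] hi=[] -> (len(lo)=1, len(hi)=0, max(lo)=3)
Step 2: insert 12 -> lo=[3] hi=[12] -> (len(lo)=1, len(hi)=1, max(lo)=3)
Step 3: insert 4 -> lo=[3, 4] hi=[12] -> (len(lo)=2, len(hi)=1, max(lo)=4)
Step 4: insert 41 -> lo=[3, 4] hi=[12, 41] -> (len(lo)=2, len(hi)=2, max(lo)=4)
Step 5: insert 23 -> lo=[3, 4, 12] hi=[23, 41] -> (len(lo)=3, len(hi)=2, max(lo)=12)
Step 6: insert 2 -> lo=[2, 3, 4] hi=[12, 23, 41] -> (len(lo)=3, len(hi)=3, max(lo)=4)
Step 7: insert 19 -> lo=[2, 3, 4, 12] hi=[19, 23, 41] -> (len(lo)=4, len(hi)=3, max(lo)=12)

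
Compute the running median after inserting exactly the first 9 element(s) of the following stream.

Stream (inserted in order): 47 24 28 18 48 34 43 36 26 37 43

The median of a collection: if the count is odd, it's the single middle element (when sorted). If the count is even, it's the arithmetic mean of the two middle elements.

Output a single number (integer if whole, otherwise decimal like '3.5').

Step 1: insert 47 -> lo=[47] (size 1, max 47) hi=[] (size 0) -> median=47
Step 2: insert 24 -> lo=[24] (size 1, max 24) hi=[47] (size 1, min 47) -> median=35.5
Step 3: insert 28 -> lo=[24, 28] (size 2, max 28) hi=[47] (size 1, min 47) -> median=28
Step 4: insert 18 -> lo=[18, 24] (size 2, max 24) hi=[28, 47] (size 2, min 28) -> median=26
Step 5: insert 48 -> lo=[18, 24, 28] (size 3, max 28) hi=[47, 48] (size 2, min 47) -> median=28
Step 6: insert 34 -> lo=[18, 24, 28] (size 3, max 28) hi=[34, 47, 48] (size 3, min 34) -> median=31
Step 7: insert 43 -> lo=[18, 24, 28, 34] (size 4, max 34) hi=[43, 47, 48] (size 3, min 43) -> median=34
Step 8: insert 36 -> lo=[18, 24, 28, 34] (size 4, max 34) hi=[36, 43, 47, 48] (size 4, min 36) -> median=35
Step 9: insert 26 -> lo=[18, 24, 26, 28, 34] (size 5, max 34) hi=[36, 43, 47, 48] (size 4, min 36) -> median=34

Answer: 34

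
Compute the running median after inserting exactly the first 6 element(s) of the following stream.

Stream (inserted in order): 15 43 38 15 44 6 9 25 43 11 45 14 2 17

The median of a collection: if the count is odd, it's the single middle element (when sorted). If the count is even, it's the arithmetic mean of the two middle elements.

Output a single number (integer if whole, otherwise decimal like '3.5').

Step 1: insert 15 -> lo=[15] (size 1, max 15) hi=[] (size 0) -> median=15
Step 2: insert 43 -> lo=[15] (size 1, max 15) hi=[43] (size 1, min 43) -> median=29
Step 3: insert 38 -> lo=[15, 38] (size 2, max 38) hi=[43] (size 1, min 43) -> median=38
Step 4: insert 15 -> lo=[15, 15] (size 2, max 15) hi=[38, 43] (size 2, min 38) -> median=26.5
Step 5: insert 44 -> lo=[15, 15, 38] (size 3, max 38) hi=[43, 44] (size 2, min 43) -> median=38
Step 6: insert 6 -> lo=[6, 15, 15] (size 3, max 15) hi=[38, 43, 44] (size 3, min 38) -> median=26.5

Answer: 26.5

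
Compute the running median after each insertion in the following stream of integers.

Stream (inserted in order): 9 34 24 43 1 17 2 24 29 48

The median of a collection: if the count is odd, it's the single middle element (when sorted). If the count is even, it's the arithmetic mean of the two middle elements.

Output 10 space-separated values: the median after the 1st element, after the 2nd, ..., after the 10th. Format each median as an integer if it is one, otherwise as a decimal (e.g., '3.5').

Answer: 9 21.5 24 29 24 20.5 17 20.5 24 24

Derivation:
Step 1: insert 9 -> lo=[9] (size 1, max 9) hi=[] (size 0) -> median=9
Step 2: insert 34 -> lo=[9] (size 1, max 9) hi=[34] (size 1, min 34) -> median=21.5
Step 3: insert 24 -> lo=[9, 24] (size 2, max 24) hi=[34] (size 1, min 34) -> median=24
Step 4: insert 43 -> lo=[9, 24] (size 2, max 24) hi=[34, 43] (size 2, min 34) -> median=29
Step 5: insert 1 -> lo=[1, 9, 24] (size 3, max 24) hi=[34, 43] (size 2, min 34) -> median=24
Step 6: insert 17 -> lo=[1, 9, 17] (size 3, max 17) hi=[24, 34, 43] (size 3, min 24) -> median=20.5
Step 7: insert 2 -> lo=[1, 2, 9, 17] (size 4, max 17) hi=[24, 34, 43] (size 3, min 24) -> median=17
Step 8: insert 24 -> lo=[1, 2, 9, 17] (size 4, max 17) hi=[24, 24, 34, 43] (size 4, min 24) -> median=20.5
Step 9: insert 29 -> lo=[1, 2, 9, 17, 24] (size 5, max 24) hi=[24, 29, 34, 43] (size 4, min 24) -> median=24
Step 10: insert 48 -> lo=[1, 2, 9, 17, 24] (size 5, max 24) hi=[24, 29, 34, 43, 48] (size 5, min 24) -> median=24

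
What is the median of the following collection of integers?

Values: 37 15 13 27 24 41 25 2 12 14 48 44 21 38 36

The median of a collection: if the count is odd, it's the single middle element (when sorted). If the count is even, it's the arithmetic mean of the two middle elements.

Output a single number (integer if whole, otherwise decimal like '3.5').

Step 1: insert 37 -> lo=[37] (size 1, max 37) hi=[] (size 0) -> median=37
Step 2: insert 15 -> lo=[15] (size 1, max 15) hi=[37] (size 1, min 37) -> median=26
Step 3: insert 13 -> lo=[13, 15] (size 2, max 15) hi=[37] (size 1, min 37) -> median=15
Step 4: insert 27 -> lo=[13, 15] (size 2, max 15) hi=[27, 37] (size 2, min 27) -> median=21
Step 5: insert 24 -> lo=[13, 15, 24] (size 3, max 24) hi=[27, 37] (size 2, min 27) -> median=24
Step 6: insert 41 -> lo=[13, 15, 24] (size 3, max 24) hi=[27, 37, 41] (size 3, min 27) -> median=25.5
Step 7: insert 25 -> lo=[13, 15, 24, 25] (size 4, max 25) hi=[27, 37, 41] (size 3, min 27) -> median=25
Step 8: insert 2 -> lo=[2, 13, 15, 24] (size 4, max 24) hi=[25, 27, 37, 41] (size 4, min 25) -> median=24.5
Step 9: insert 12 -> lo=[2, 12, 13, 15, 24] (size 5, max 24) hi=[25, 27, 37, 41] (size 4, min 25) -> median=24
Step 10: insert 14 -> lo=[2, 12, 13, 14, 15] (size 5, max 15) hi=[24, 25, 27, 37, 41] (size 5, min 24) -> median=19.5
Step 11: insert 48 -> lo=[2, 12, 13, 14, 15, 24] (size 6, max 24) hi=[25, 27, 37, 41, 48] (size 5, min 25) -> median=24
Step 12: insert 44 -> lo=[2, 12, 13, 14, 15, 24] (size 6, max 24) hi=[25, 27, 37, 41, 44, 48] (size 6, min 25) -> median=24.5
Step 13: insert 21 -> lo=[2, 12, 13, 14, 15, 21, 24] (size 7, max 24) hi=[25, 27, 37, 41, 44, 48] (size 6, min 25) -> median=24
Step 14: insert 38 -> lo=[2, 12, 13, 14, 15, 21, 24] (size 7, max 24) hi=[25, 27, 37, 38, 41, 44, 48] (size 7, min 25) -> median=24.5
Step 15: insert 36 -> lo=[2, 12, 13, 14, 15, 21, 24, 25] (size 8, max 25) hi=[27, 36, 37, 38, 41, 44, 48] (size 7, min 27) -> median=25

Answer: 25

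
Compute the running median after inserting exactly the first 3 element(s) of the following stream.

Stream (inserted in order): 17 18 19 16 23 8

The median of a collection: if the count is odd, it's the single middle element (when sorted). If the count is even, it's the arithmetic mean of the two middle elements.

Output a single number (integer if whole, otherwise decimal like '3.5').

Step 1: insert 17 -> lo=[17] (size 1, max 17) hi=[] (size 0) -> median=17
Step 2: insert 18 -> lo=[17] (size 1, max 17) hi=[18] (size 1, min 18) -> median=17.5
Step 3: insert 19 -> lo=[17, 18] (size 2, max 18) hi=[19] (size 1, min 19) -> median=18

Answer: 18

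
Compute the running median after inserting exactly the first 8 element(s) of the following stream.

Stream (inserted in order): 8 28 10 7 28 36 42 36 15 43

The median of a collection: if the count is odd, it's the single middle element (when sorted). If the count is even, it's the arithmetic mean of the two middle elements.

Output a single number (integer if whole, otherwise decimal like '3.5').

Step 1: insert 8 -> lo=[8] (size 1, max 8) hi=[] (size 0) -> median=8
Step 2: insert 28 -> lo=[8] (size 1, max 8) hi=[28] (size 1, min 28) -> median=18
Step 3: insert 10 -> lo=[8, 10] (size 2, max 10) hi=[28] (size 1, min 28) -> median=10
Step 4: insert 7 -> lo=[7, 8] (size 2, max 8) hi=[10, 28] (size 2, min 10) -> median=9
Step 5: insert 28 -> lo=[7, 8, 10] (size 3, max 10) hi=[28, 28] (size 2, min 28) -> median=10
Step 6: insert 36 -> lo=[7, 8, 10] (size 3, max 10) hi=[28, 28, 36] (size 3, min 28) -> median=19
Step 7: insert 42 -> lo=[7, 8, 10, 28] (size 4, max 28) hi=[28, 36, 42] (size 3, min 28) -> median=28
Step 8: insert 36 -> lo=[7, 8, 10, 28] (size 4, max 28) hi=[28, 36, 36, 42] (size 4, min 28) -> median=28

Answer: 28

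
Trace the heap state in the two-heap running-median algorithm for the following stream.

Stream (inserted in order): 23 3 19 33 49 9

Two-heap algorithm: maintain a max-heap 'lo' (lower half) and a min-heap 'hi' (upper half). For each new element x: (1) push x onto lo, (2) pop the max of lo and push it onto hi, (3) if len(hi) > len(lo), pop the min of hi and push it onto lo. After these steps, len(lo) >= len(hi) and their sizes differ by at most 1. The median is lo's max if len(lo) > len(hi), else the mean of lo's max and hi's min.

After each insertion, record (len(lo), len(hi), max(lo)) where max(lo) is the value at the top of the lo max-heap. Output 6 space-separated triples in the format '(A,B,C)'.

Answer: (1,0,23) (1,1,3) (2,1,19) (2,2,19) (3,2,23) (3,3,19)

Derivation:
Step 1: insert 23 -> lo=[23] hi=[] -> (len(lo)=1, len(hi)=0, max(lo)=23)
Step 2: insert 3 -> lo=[3] hi=[23] -> (len(lo)=1, len(hi)=1, max(lo)=3)
Step 3: insert 19 -> lo=[3, 19] hi=[23] -> (len(lo)=2, len(hi)=1, max(lo)=19)
Step 4: insert 33 -> lo=[3, 19] hi=[23, 33] -> (len(lo)=2, len(hi)=2, max(lo)=19)
Step 5: insert 49 -> lo=[3, 19, 23] hi=[33, 49] -> (len(lo)=3, len(hi)=2, max(lo)=23)
Step 6: insert 9 -> lo=[3, 9, 19] hi=[23, 33, 49] -> (len(lo)=3, len(hi)=3, max(lo)=19)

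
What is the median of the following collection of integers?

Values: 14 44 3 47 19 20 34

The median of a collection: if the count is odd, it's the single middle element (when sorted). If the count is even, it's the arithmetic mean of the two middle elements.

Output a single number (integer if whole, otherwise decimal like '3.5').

Answer: 20

Derivation:
Step 1: insert 14 -> lo=[14] (size 1, max 14) hi=[] (size 0) -> median=14
Step 2: insert 44 -> lo=[14] (size 1, max 14) hi=[44] (size 1, min 44) -> median=29
Step 3: insert 3 -> lo=[3, 14] (size 2, max 14) hi=[44] (size 1, min 44) -> median=14
Step 4: insert 47 -> lo=[3, 14] (size 2, max 14) hi=[44, 47] (size 2, min 44) -> median=29
Step 5: insert 19 -> lo=[3, 14, 19] (size 3, max 19) hi=[44, 47] (size 2, min 44) -> median=19
Step 6: insert 20 -> lo=[3, 14, 19] (size 3, max 19) hi=[20, 44, 47] (size 3, min 20) -> median=19.5
Step 7: insert 34 -> lo=[3, 14, 19, 20] (size 4, max 20) hi=[34, 44, 47] (size 3, min 34) -> median=20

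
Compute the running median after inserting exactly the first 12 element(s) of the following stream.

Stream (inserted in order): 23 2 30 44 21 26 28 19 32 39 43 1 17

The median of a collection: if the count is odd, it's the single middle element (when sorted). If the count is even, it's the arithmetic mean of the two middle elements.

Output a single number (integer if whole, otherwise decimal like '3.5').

Answer: 27

Derivation:
Step 1: insert 23 -> lo=[23] (size 1, max 23) hi=[] (size 0) -> median=23
Step 2: insert 2 -> lo=[2] (size 1, max 2) hi=[23] (size 1, min 23) -> median=12.5
Step 3: insert 30 -> lo=[2, 23] (size 2, max 23) hi=[30] (size 1, min 30) -> median=23
Step 4: insert 44 -> lo=[2, 23] (size 2, max 23) hi=[30, 44] (size 2, min 30) -> median=26.5
Step 5: insert 21 -> lo=[2, 21, 23] (size 3, max 23) hi=[30, 44] (size 2, min 30) -> median=23
Step 6: insert 26 -> lo=[2, 21, 23] (size 3, max 23) hi=[26, 30, 44] (size 3, min 26) -> median=24.5
Step 7: insert 28 -> lo=[2, 21, 23, 26] (size 4, max 26) hi=[28, 30, 44] (size 3, min 28) -> median=26
Step 8: insert 19 -> lo=[2, 19, 21, 23] (size 4, max 23) hi=[26, 28, 30, 44] (size 4, min 26) -> median=24.5
Step 9: insert 32 -> lo=[2, 19, 21, 23, 26] (size 5, max 26) hi=[28, 30, 32, 44] (size 4, min 28) -> median=26
Step 10: insert 39 -> lo=[2, 19, 21, 23, 26] (size 5, max 26) hi=[28, 30, 32, 39, 44] (size 5, min 28) -> median=27
Step 11: insert 43 -> lo=[2, 19, 21, 23, 26, 28] (size 6, max 28) hi=[30, 32, 39, 43, 44] (size 5, min 30) -> median=28
Step 12: insert 1 -> lo=[1, 2, 19, 21, 23, 26] (size 6, max 26) hi=[28, 30, 32, 39, 43, 44] (size 6, min 28) -> median=27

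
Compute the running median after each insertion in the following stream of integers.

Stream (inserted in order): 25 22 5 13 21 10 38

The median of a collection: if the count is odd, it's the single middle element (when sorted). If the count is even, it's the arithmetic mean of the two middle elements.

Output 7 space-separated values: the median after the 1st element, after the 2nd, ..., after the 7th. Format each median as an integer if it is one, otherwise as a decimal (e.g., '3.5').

Answer: 25 23.5 22 17.5 21 17 21

Derivation:
Step 1: insert 25 -> lo=[25] (size 1, max 25) hi=[] (size 0) -> median=25
Step 2: insert 22 -> lo=[22] (size 1, max 22) hi=[25] (size 1, min 25) -> median=23.5
Step 3: insert 5 -> lo=[5, 22] (size 2, max 22) hi=[25] (size 1, min 25) -> median=22
Step 4: insert 13 -> lo=[5, 13] (size 2, max 13) hi=[22, 25] (size 2, min 22) -> median=17.5
Step 5: insert 21 -> lo=[5, 13, 21] (size 3, max 21) hi=[22, 25] (size 2, min 22) -> median=21
Step 6: insert 10 -> lo=[5, 10, 13] (size 3, max 13) hi=[21, 22, 25] (size 3, min 21) -> median=17
Step 7: insert 38 -> lo=[5, 10, 13, 21] (size 4, max 21) hi=[22, 25, 38] (size 3, min 22) -> median=21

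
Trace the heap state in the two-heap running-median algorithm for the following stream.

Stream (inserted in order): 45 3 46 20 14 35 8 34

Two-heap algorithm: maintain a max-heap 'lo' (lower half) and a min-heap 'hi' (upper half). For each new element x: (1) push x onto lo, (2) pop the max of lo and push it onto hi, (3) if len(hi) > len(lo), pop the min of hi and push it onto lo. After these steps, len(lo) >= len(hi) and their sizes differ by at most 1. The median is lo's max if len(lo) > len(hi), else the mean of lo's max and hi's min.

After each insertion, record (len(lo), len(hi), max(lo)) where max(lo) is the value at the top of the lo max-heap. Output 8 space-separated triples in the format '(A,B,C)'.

Step 1: insert 45 -> lo=[45] hi=[] -> (len(lo)=1, len(hi)=0, max(lo)=45)
Step 2: insert 3 -> lo=[3] hi=[45] -> (len(lo)=1, len(hi)=1, max(lo)=3)
Step 3: insert 46 -> lo=[3, 45] hi=[46] -> (len(lo)=2, len(hi)=1, max(lo)=45)
Step 4: insert 20 -> lo=[3, 20] hi=[45, 46] -> (len(lo)=2, len(hi)=2, max(lo)=20)
Step 5: insert 14 -> lo=[3, 14, 20] hi=[45, 46] -> (len(lo)=3, len(hi)=2, max(lo)=20)
Step 6: insert 35 -> lo=[3, 14, 20] hi=[35, 45, 46] -> (len(lo)=3, len(hi)=3, max(lo)=20)
Step 7: insert 8 -> lo=[3, 8, 14, 20] hi=[35, 45, 46] -> (len(lo)=4, len(hi)=3, max(lo)=20)
Step 8: insert 34 -> lo=[3, 8, 14, 20] hi=[34, 35, 45, 46] -> (len(lo)=4, len(hi)=4, max(lo)=20)

Answer: (1,0,45) (1,1,3) (2,1,45) (2,2,20) (3,2,20) (3,3,20) (4,3,20) (4,4,20)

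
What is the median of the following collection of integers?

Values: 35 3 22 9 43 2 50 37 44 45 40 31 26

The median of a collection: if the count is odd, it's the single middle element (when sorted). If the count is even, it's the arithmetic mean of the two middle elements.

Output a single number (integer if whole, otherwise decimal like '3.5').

Step 1: insert 35 -> lo=[35] (size 1, max 35) hi=[] (size 0) -> median=35
Step 2: insert 3 -> lo=[3] (size 1, max 3) hi=[35] (size 1, min 35) -> median=19
Step 3: insert 22 -> lo=[3, 22] (size 2, max 22) hi=[35] (size 1, min 35) -> median=22
Step 4: insert 9 -> lo=[3, 9] (size 2, max 9) hi=[22, 35] (size 2, min 22) -> median=15.5
Step 5: insert 43 -> lo=[3, 9, 22] (size 3, max 22) hi=[35, 43] (size 2, min 35) -> median=22
Step 6: insert 2 -> lo=[2, 3, 9] (size 3, max 9) hi=[22, 35, 43] (size 3, min 22) -> median=15.5
Step 7: insert 50 -> lo=[2, 3, 9, 22] (size 4, max 22) hi=[35, 43, 50] (size 3, min 35) -> median=22
Step 8: insert 37 -> lo=[2, 3, 9, 22] (size 4, max 22) hi=[35, 37, 43, 50] (size 4, min 35) -> median=28.5
Step 9: insert 44 -> lo=[2, 3, 9, 22, 35] (size 5, max 35) hi=[37, 43, 44, 50] (size 4, min 37) -> median=35
Step 10: insert 45 -> lo=[2, 3, 9, 22, 35] (size 5, max 35) hi=[37, 43, 44, 45, 50] (size 5, min 37) -> median=36
Step 11: insert 40 -> lo=[2, 3, 9, 22, 35, 37] (size 6, max 37) hi=[40, 43, 44, 45, 50] (size 5, min 40) -> median=37
Step 12: insert 31 -> lo=[2, 3, 9, 22, 31, 35] (size 6, max 35) hi=[37, 40, 43, 44, 45, 50] (size 6, min 37) -> median=36
Step 13: insert 26 -> lo=[2, 3, 9, 22, 26, 31, 35] (size 7, max 35) hi=[37, 40, 43, 44, 45, 50] (size 6, min 37) -> median=35

Answer: 35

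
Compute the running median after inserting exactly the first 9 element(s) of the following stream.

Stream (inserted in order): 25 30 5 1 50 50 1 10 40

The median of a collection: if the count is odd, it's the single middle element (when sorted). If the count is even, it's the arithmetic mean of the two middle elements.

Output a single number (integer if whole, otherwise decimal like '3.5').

Answer: 25

Derivation:
Step 1: insert 25 -> lo=[25] (size 1, max 25) hi=[] (size 0) -> median=25
Step 2: insert 30 -> lo=[25] (size 1, max 25) hi=[30] (size 1, min 30) -> median=27.5
Step 3: insert 5 -> lo=[5, 25] (size 2, max 25) hi=[30] (size 1, min 30) -> median=25
Step 4: insert 1 -> lo=[1, 5] (size 2, max 5) hi=[25, 30] (size 2, min 25) -> median=15
Step 5: insert 50 -> lo=[1, 5, 25] (size 3, max 25) hi=[30, 50] (size 2, min 30) -> median=25
Step 6: insert 50 -> lo=[1, 5, 25] (size 3, max 25) hi=[30, 50, 50] (size 3, min 30) -> median=27.5
Step 7: insert 1 -> lo=[1, 1, 5, 25] (size 4, max 25) hi=[30, 50, 50] (size 3, min 30) -> median=25
Step 8: insert 10 -> lo=[1, 1, 5, 10] (size 4, max 10) hi=[25, 30, 50, 50] (size 4, min 25) -> median=17.5
Step 9: insert 40 -> lo=[1, 1, 5, 10, 25] (size 5, max 25) hi=[30, 40, 50, 50] (size 4, min 30) -> median=25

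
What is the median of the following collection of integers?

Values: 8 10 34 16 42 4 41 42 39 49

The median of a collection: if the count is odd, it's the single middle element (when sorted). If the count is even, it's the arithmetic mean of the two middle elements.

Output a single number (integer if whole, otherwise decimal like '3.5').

Answer: 36.5

Derivation:
Step 1: insert 8 -> lo=[8] (size 1, max 8) hi=[] (size 0) -> median=8
Step 2: insert 10 -> lo=[8] (size 1, max 8) hi=[10] (size 1, min 10) -> median=9
Step 3: insert 34 -> lo=[8, 10] (size 2, max 10) hi=[34] (size 1, min 34) -> median=10
Step 4: insert 16 -> lo=[8, 10] (size 2, max 10) hi=[16, 34] (size 2, min 16) -> median=13
Step 5: insert 42 -> lo=[8, 10, 16] (size 3, max 16) hi=[34, 42] (size 2, min 34) -> median=16
Step 6: insert 4 -> lo=[4, 8, 10] (size 3, max 10) hi=[16, 34, 42] (size 3, min 16) -> median=13
Step 7: insert 41 -> lo=[4, 8, 10, 16] (size 4, max 16) hi=[34, 41, 42] (size 3, min 34) -> median=16
Step 8: insert 42 -> lo=[4, 8, 10, 16] (size 4, max 16) hi=[34, 41, 42, 42] (size 4, min 34) -> median=25
Step 9: insert 39 -> lo=[4, 8, 10, 16, 34] (size 5, max 34) hi=[39, 41, 42, 42] (size 4, min 39) -> median=34
Step 10: insert 49 -> lo=[4, 8, 10, 16, 34] (size 5, max 34) hi=[39, 41, 42, 42, 49] (size 5, min 39) -> median=36.5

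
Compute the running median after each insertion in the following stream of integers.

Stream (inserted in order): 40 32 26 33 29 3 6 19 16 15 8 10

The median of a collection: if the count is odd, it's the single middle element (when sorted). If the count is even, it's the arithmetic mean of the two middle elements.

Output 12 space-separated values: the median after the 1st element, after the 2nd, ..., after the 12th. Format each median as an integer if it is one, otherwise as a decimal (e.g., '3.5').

Step 1: insert 40 -> lo=[40] (size 1, max 40) hi=[] (size 0) -> median=40
Step 2: insert 32 -> lo=[32] (size 1, max 32) hi=[40] (size 1, min 40) -> median=36
Step 3: insert 26 -> lo=[26, 32] (size 2, max 32) hi=[40] (size 1, min 40) -> median=32
Step 4: insert 33 -> lo=[26, 32] (size 2, max 32) hi=[33, 40] (size 2, min 33) -> median=32.5
Step 5: insert 29 -> lo=[26, 29, 32] (size 3, max 32) hi=[33, 40] (size 2, min 33) -> median=32
Step 6: insert 3 -> lo=[3, 26, 29] (size 3, max 29) hi=[32, 33, 40] (size 3, min 32) -> median=30.5
Step 7: insert 6 -> lo=[3, 6, 26, 29] (size 4, max 29) hi=[32, 33, 40] (size 3, min 32) -> median=29
Step 8: insert 19 -> lo=[3, 6, 19, 26] (size 4, max 26) hi=[29, 32, 33, 40] (size 4, min 29) -> median=27.5
Step 9: insert 16 -> lo=[3, 6, 16, 19, 26] (size 5, max 26) hi=[29, 32, 33, 40] (size 4, min 29) -> median=26
Step 10: insert 15 -> lo=[3, 6, 15, 16, 19] (size 5, max 19) hi=[26, 29, 32, 33, 40] (size 5, min 26) -> median=22.5
Step 11: insert 8 -> lo=[3, 6, 8, 15, 16, 19] (size 6, max 19) hi=[26, 29, 32, 33, 40] (size 5, min 26) -> median=19
Step 12: insert 10 -> lo=[3, 6, 8, 10, 15, 16] (size 6, max 16) hi=[19, 26, 29, 32, 33, 40] (size 6, min 19) -> median=17.5

Answer: 40 36 32 32.5 32 30.5 29 27.5 26 22.5 19 17.5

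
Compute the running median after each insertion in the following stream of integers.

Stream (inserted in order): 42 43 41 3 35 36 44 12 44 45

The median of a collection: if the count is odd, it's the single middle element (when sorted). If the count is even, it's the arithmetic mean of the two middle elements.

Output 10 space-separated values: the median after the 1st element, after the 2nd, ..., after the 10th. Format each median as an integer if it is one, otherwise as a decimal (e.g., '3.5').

Answer: 42 42.5 42 41.5 41 38.5 41 38.5 41 41.5

Derivation:
Step 1: insert 42 -> lo=[42] (size 1, max 42) hi=[] (size 0) -> median=42
Step 2: insert 43 -> lo=[42] (size 1, max 42) hi=[43] (size 1, min 43) -> median=42.5
Step 3: insert 41 -> lo=[41, 42] (size 2, max 42) hi=[43] (size 1, min 43) -> median=42
Step 4: insert 3 -> lo=[3, 41] (size 2, max 41) hi=[42, 43] (size 2, min 42) -> median=41.5
Step 5: insert 35 -> lo=[3, 35, 41] (size 3, max 41) hi=[42, 43] (size 2, min 42) -> median=41
Step 6: insert 36 -> lo=[3, 35, 36] (size 3, max 36) hi=[41, 42, 43] (size 3, min 41) -> median=38.5
Step 7: insert 44 -> lo=[3, 35, 36, 41] (size 4, max 41) hi=[42, 43, 44] (size 3, min 42) -> median=41
Step 8: insert 12 -> lo=[3, 12, 35, 36] (size 4, max 36) hi=[41, 42, 43, 44] (size 4, min 41) -> median=38.5
Step 9: insert 44 -> lo=[3, 12, 35, 36, 41] (size 5, max 41) hi=[42, 43, 44, 44] (size 4, min 42) -> median=41
Step 10: insert 45 -> lo=[3, 12, 35, 36, 41] (size 5, max 41) hi=[42, 43, 44, 44, 45] (size 5, min 42) -> median=41.5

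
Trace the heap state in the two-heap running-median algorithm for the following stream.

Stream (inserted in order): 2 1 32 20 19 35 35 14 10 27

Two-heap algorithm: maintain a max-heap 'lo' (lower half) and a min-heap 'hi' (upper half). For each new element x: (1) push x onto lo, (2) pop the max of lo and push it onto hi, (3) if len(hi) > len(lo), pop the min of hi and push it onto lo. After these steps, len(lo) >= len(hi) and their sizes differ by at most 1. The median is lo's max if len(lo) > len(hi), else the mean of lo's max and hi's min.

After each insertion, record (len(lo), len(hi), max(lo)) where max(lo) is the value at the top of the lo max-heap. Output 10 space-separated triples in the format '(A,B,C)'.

Step 1: insert 2 -> lo=[2] hi=[] -> (len(lo)=1, len(hi)=0, max(lo)=2)
Step 2: insert 1 -> lo=[1] hi=[2] -> (len(lo)=1, len(hi)=1, max(lo)=1)
Step 3: insert 32 -> lo=[1, 2] hi=[32] -> (len(lo)=2, len(hi)=1, max(lo)=2)
Step 4: insert 20 -> lo=[1, 2] hi=[20, 32] -> (len(lo)=2, len(hi)=2, max(lo)=2)
Step 5: insert 19 -> lo=[1, 2, 19] hi=[20, 32] -> (len(lo)=3, len(hi)=2, max(lo)=19)
Step 6: insert 35 -> lo=[1, 2, 19] hi=[20, 32, 35] -> (len(lo)=3, len(hi)=3, max(lo)=19)
Step 7: insert 35 -> lo=[1, 2, 19, 20] hi=[32, 35, 35] -> (len(lo)=4, len(hi)=3, max(lo)=20)
Step 8: insert 14 -> lo=[1, 2, 14, 19] hi=[20, 32, 35, 35] -> (len(lo)=4, len(hi)=4, max(lo)=19)
Step 9: insert 10 -> lo=[1, 2, 10, 14, 19] hi=[20, 32, 35, 35] -> (len(lo)=5, len(hi)=4, max(lo)=19)
Step 10: insert 27 -> lo=[1, 2, 10, 14, 19] hi=[20, 27, 32, 35, 35] -> (len(lo)=5, len(hi)=5, max(lo)=19)

Answer: (1,0,2) (1,1,1) (2,1,2) (2,2,2) (3,2,19) (3,3,19) (4,3,20) (4,4,19) (5,4,19) (5,5,19)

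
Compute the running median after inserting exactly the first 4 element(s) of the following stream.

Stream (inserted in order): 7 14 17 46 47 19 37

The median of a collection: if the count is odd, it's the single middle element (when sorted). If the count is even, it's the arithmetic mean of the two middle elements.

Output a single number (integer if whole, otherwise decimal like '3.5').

Step 1: insert 7 -> lo=[7] (size 1, max 7) hi=[] (size 0) -> median=7
Step 2: insert 14 -> lo=[7] (size 1, max 7) hi=[14] (size 1, min 14) -> median=10.5
Step 3: insert 17 -> lo=[7, 14] (size 2, max 14) hi=[17] (size 1, min 17) -> median=14
Step 4: insert 46 -> lo=[7, 14] (size 2, max 14) hi=[17, 46] (size 2, min 17) -> median=15.5

Answer: 15.5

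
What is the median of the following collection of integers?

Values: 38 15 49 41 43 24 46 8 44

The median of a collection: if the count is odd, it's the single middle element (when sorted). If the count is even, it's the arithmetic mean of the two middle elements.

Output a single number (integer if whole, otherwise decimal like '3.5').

Step 1: insert 38 -> lo=[38] (size 1, max 38) hi=[] (size 0) -> median=38
Step 2: insert 15 -> lo=[15] (size 1, max 15) hi=[38] (size 1, min 38) -> median=26.5
Step 3: insert 49 -> lo=[15, 38] (size 2, max 38) hi=[49] (size 1, min 49) -> median=38
Step 4: insert 41 -> lo=[15, 38] (size 2, max 38) hi=[41, 49] (size 2, min 41) -> median=39.5
Step 5: insert 43 -> lo=[15, 38, 41] (size 3, max 41) hi=[43, 49] (size 2, min 43) -> median=41
Step 6: insert 24 -> lo=[15, 24, 38] (size 3, max 38) hi=[41, 43, 49] (size 3, min 41) -> median=39.5
Step 7: insert 46 -> lo=[15, 24, 38, 41] (size 4, max 41) hi=[43, 46, 49] (size 3, min 43) -> median=41
Step 8: insert 8 -> lo=[8, 15, 24, 38] (size 4, max 38) hi=[41, 43, 46, 49] (size 4, min 41) -> median=39.5
Step 9: insert 44 -> lo=[8, 15, 24, 38, 41] (size 5, max 41) hi=[43, 44, 46, 49] (size 4, min 43) -> median=41

Answer: 41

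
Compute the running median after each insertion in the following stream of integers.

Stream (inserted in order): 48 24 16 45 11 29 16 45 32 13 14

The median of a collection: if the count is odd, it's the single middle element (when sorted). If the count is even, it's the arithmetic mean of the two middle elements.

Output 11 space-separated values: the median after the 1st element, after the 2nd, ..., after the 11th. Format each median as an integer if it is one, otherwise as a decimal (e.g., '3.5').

Answer: 48 36 24 34.5 24 26.5 24 26.5 29 26.5 24

Derivation:
Step 1: insert 48 -> lo=[48] (size 1, max 48) hi=[] (size 0) -> median=48
Step 2: insert 24 -> lo=[24] (size 1, max 24) hi=[48] (size 1, min 48) -> median=36
Step 3: insert 16 -> lo=[16, 24] (size 2, max 24) hi=[48] (size 1, min 48) -> median=24
Step 4: insert 45 -> lo=[16, 24] (size 2, max 24) hi=[45, 48] (size 2, min 45) -> median=34.5
Step 5: insert 11 -> lo=[11, 16, 24] (size 3, max 24) hi=[45, 48] (size 2, min 45) -> median=24
Step 6: insert 29 -> lo=[11, 16, 24] (size 3, max 24) hi=[29, 45, 48] (size 3, min 29) -> median=26.5
Step 7: insert 16 -> lo=[11, 16, 16, 24] (size 4, max 24) hi=[29, 45, 48] (size 3, min 29) -> median=24
Step 8: insert 45 -> lo=[11, 16, 16, 24] (size 4, max 24) hi=[29, 45, 45, 48] (size 4, min 29) -> median=26.5
Step 9: insert 32 -> lo=[11, 16, 16, 24, 29] (size 5, max 29) hi=[32, 45, 45, 48] (size 4, min 32) -> median=29
Step 10: insert 13 -> lo=[11, 13, 16, 16, 24] (size 5, max 24) hi=[29, 32, 45, 45, 48] (size 5, min 29) -> median=26.5
Step 11: insert 14 -> lo=[11, 13, 14, 16, 16, 24] (size 6, max 24) hi=[29, 32, 45, 45, 48] (size 5, min 29) -> median=24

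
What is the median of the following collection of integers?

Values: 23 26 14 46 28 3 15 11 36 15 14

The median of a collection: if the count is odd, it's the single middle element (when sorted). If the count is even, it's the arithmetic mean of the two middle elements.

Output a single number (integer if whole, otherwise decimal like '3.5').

Answer: 15

Derivation:
Step 1: insert 23 -> lo=[23] (size 1, max 23) hi=[] (size 0) -> median=23
Step 2: insert 26 -> lo=[23] (size 1, max 23) hi=[26] (size 1, min 26) -> median=24.5
Step 3: insert 14 -> lo=[14, 23] (size 2, max 23) hi=[26] (size 1, min 26) -> median=23
Step 4: insert 46 -> lo=[14, 23] (size 2, max 23) hi=[26, 46] (size 2, min 26) -> median=24.5
Step 5: insert 28 -> lo=[14, 23, 26] (size 3, max 26) hi=[28, 46] (size 2, min 28) -> median=26
Step 6: insert 3 -> lo=[3, 14, 23] (size 3, max 23) hi=[26, 28, 46] (size 3, min 26) -> median=24.5
Step 7: insert 15 -> lo=[3, 14, 15, 23] (size 4, max 23) hi=[26, 28, 46] (size 3, min 26) -> median=23
Step 8: insert 11 -> lo=[3, 11, 14, 15] (size 4, max 15) hi=[23, 26, 28, 46] (size 4, min 23) -> median=19
Step 9: insert 36 -> lo=[3, 11, 14, 15, 23] (size 5, max 23) hi=[26, 28, 36, 46] (size 4, min 26) -> median=23
Step 10: insert 15 -> lo=[3, 11, 14, 15, 15] (size 5, max 15) hi=[23, 26, 28, 36, 46] (size 5, min 23) -> median=19
Step 11: insert 14 -> lo=[3, 11, 14, 14, 15, 15] (size 6, max 15) hi=[23, 26, 28, 36, 46] (size 5, min 23) -> median=15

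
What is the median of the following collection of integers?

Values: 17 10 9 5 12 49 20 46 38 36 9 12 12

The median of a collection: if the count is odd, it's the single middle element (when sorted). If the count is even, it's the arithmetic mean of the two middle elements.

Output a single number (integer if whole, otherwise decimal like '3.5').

Step 1: insert 17 -> lo=[17] (size 1, max 17) hi=[] (size 0) -> median=17
Step 2: insert 10 -> lo=[10] (size 1, max 10) hi=[17] (size 1, min 17) -> median=13.5
Step 3: insert 9 -> lo=[9, 10] (size 2, max 10) hi=[17] (size 1, min 17) -> median=10
Step 4: insert 5 -> lo=[5, 9] (size 2, max 9) hi=[10, 17] (size 2, min 10) -> median=9.5
Step 5: insert 12 -> lo=[5, 9, 10] (size 3, max 10) hi=[12, 17] (size 2, min 12) -> median=10
Step 6: insert 49 -> lo=[5, 9, 10] (size 3, max 10) hi=[12, 17, 49] (size 3, min 12) -> median=11
Step 7: insert 20 -> lo=[5, 9, 10, 12] (size 4, max 12) hi=[17, 20, 49] (size 3, min 17) -> median=12
Step 8: insert 46 -> lo=[5, 9, 10, 12] (size 4, max 12) hi=[17, 20, 46, 49] (size 4, min 17) -> median=14.5
Step 9: insert 38 -> lo=[5, 9, 10, 12, 17] (size 5, max 17) hi=[20, 38, 46, 49] (size 4, min 20) -> median=17
Step 10: insert 36 -> lo=[5, 9, 10, 12, 17] (size 5, max 17) hi=[20, 36, 38, 46, 49] (size 5, min 20) -> median=18.5
Step 11: insert 9 -> lo=[5, 9, 9, 10, 12, 17] (size 6, max 17) hi=[20, 36, 38, 46, 49] (size 5, min 20) -> median=17
Step 12: insert 12 -> lo=[5, 9, 9, 10, 12, 12] (size 6, max 12) hi=[17, 20, 36, 38, 46, 49] (size 6, min 17) -> median=14.5
Step 13: insert 12 -> lo=[5, 9, 9, 10, 12, 12, 12] (size 7, max 12) hi=[17, 20, 36, 38, 46, 49] (size 6, min 17) -> median=12

Answer: 12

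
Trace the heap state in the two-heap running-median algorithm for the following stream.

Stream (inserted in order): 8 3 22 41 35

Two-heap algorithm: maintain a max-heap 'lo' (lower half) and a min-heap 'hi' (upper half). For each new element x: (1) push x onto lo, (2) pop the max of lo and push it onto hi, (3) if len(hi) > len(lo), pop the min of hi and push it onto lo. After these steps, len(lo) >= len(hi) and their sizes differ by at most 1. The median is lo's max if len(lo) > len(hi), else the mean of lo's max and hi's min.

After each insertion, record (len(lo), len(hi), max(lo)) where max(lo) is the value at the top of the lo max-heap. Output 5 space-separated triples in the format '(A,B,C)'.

Step 1: insert 8 -> lo=[8] hi=[] -> (len(lo)=1, len(hi)=0, max(lo)=8)
Step 2: insert 3 -> lo=[3] hi=[8] -> (len(lo)=1, len(hi)=1, max(lo)=3)
Step 3: insert 22 -> lo=[3, 8] hi=[22] -> (len(lo)=2, len(hi)=1, max(lo)=8)
Step 4: insert 41 -> lo=[3, 8] hi=[22, 41] -> (len(lo)=2, len(hi)=2, max(lo)=8)
Step 5: insert 35 -> lo=[3, 8, 22] hi=[35, 41] -> (len(lo)=3, len(hi)=2, max(lo)=22)

Answer: (1,0,8) (1,1,3) (2,1,8) (2,2,8) (3,2,22)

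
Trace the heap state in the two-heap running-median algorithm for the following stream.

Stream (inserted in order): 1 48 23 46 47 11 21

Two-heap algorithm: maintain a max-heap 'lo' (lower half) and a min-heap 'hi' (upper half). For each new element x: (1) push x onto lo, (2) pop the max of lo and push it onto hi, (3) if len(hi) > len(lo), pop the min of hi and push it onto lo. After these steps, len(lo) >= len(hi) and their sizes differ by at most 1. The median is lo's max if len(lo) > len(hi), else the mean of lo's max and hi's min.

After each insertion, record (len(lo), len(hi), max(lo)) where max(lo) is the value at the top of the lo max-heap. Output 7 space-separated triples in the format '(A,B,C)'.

Step 1: insert 1 -> lo=[1] hi=[] -> (len(lo)=1, len(hi)=0, max(lo)=1)
Step 2: insert 48 -> lo=[1] hi=[48] -> (len(lo)=1, len(hi)=1, max(lo)=1)
Step 3: insert 23 -> lo=[1, 23] hi=[48] -> (len(lo)=2, len(hi)=1, max(lo)=23)
Step 4: insert 46 -> lo=[1, 23] hi=[46, 48] -> (len(lo)=2, len(hi)=2, max(lo)=23)
Step 5: insert 47 -> lo=[1, 23, 46] hi=[47, 48] -> (len(lo)=3, len(hi)=2, max(lo)=46)
Step 6: insert 11 -> lo=[1, 11, 23] hi=[46, 47, 48] -> (len(lo)=3, len(hi)=3, max(lo)=23)
Step 7: insert 21 -> lo=[1, 11, 21, 23] hi=[46, 47, 48] -> (len(lo)=4, len(hi)=3, max(lo)=23)

Answer: (1,0,1) (1,1,1) (2,1,23) (2,2,23) (3,2,46) (3,3,23) (4,3,23)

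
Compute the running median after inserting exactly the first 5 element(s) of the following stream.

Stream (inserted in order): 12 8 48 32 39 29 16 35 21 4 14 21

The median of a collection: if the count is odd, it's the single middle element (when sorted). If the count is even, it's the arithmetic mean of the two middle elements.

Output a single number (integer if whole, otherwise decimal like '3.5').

Step 1: insert 12 -> lo=[12] (size 1, max 12) hi=[] (size 0) -> median=12
Step 2: insert 8 -> lo=[8] (size 1, max 8) hi=[12] (size 1, min 12) -> median=10
Step 3: insert 48 -> lo=[8, 12] (size 2, max 12) hi=[48] (size 1, min 48) -> median=12
Step 4: insert 32 -> lo=[8, 12] (size 2, max 12) hi=[32, 48] (size 2, min 32) -> median=22
Step 5: insert 39 -> lo=[8, 12, 32] (size 3, max 32) hi=[39, 48] (size 2, min 39) -> median=32

Answer: 32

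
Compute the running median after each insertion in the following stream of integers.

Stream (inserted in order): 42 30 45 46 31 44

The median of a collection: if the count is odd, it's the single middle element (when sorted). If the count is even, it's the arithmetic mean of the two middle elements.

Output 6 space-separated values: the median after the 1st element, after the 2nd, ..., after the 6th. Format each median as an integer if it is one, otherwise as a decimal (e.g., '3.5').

Answer: 42 36 42 43.5 42 43

Derivation:
Step 1: insert 42 -> lo=[42] (size 1, max 42) hi=[] (size 0) -> median=42
Step 2: insert 30 -> lo=[30] (size 1, max 30) hi=[42] (size 1, min 42) -> median=36
Step 3: insert 45 -> lo=[30, 42] (size 2, max 42) hi=[45] (size 1, min 45) -> median=42
Step 4: insert 46 -> lo=[30, 42] (size 2, max 42) hi=[45, 46] (size 2, min 45) -> median=43.5
Step 5: insert 31 -> lo=[30, 31, 42] (size 3, max 42) hi=[45, 46] (size 2, min 45) -> median=42
Step 6: insert 44 -> lo=[30, 31, 42] (size 3, max 42) hi=[44, 45, 46] (size 3, min 44) -> median=43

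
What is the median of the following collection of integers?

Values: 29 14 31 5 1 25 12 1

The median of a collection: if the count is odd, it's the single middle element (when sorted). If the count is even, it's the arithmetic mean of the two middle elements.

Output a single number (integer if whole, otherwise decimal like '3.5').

Step 1: insert 29 -> lo=[29] (size 1, max 29) hi=[] (size 0) -> median=29
Step 2: insert 14 -> lo=[14] (size 1, max 14) hi=[29] (size 1, min 29) -> median=21.5
Step 3: insert 31 -> lo=[14, 29] (size 2, max 29) hi=[31] (size 1, min 31) -> median=29
Step 4: insert 5 -> lo=[5, 14] (size 2, max 14) hi=[29, 31] (size 2, min 29) -> median=21.5
Step 5: insert 1 -> lo=[1, 5, 14] (size 3, max 14) hi=[29, 31] (size 2, min 29) -> median=14
Step 6: insert 25 -> lo=[1, 5, 14] (size 3, max 14) hi=[25, 29, 31] (size 3, min 25) -> median=19.5
Step 7: insert 12 -> lo=[1, 5, 12, 14] (size 4, max 14) hi=[25, 29, 31] (size 3, min 25) -> median=14
Step 8: insert 1 -> lo=[1, 1, 5, 12] (size 4, max 12) hi=[14, 25, 29, 31] (size 4, min 14) -> median=13

Answer: 13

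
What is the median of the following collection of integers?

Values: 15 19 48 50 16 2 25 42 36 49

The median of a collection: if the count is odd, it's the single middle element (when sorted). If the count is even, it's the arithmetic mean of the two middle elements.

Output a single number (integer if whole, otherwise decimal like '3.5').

Answer: 30.5

Derivation:
Step 1: insert 15 -> lo=[15] (size 1, max 15) hi=[] (size 0) -> median=15
Step 2: insert 19 -> lo=[15] (size 1, max 15) hi=[19] (size 1, min 19) -> median=17
Step 3: insert 48 -> lo=[15, 19] (size 2, max 19) hi=[48] (size 1, min 48) -> median=19
Step 4: insert 50 -> lo=[15, 19] (size 2, max 19) hi=[48, 50] (size 2, min 48) -> median=33.5
Step 5: insert 16 -> lo=[15, 16, 19] (size 3, max 19) hi=[48, 50] (size 2, min 48) -> median=19
Step 6: insert 2 -> lo=[2, 15, 16] (size 3, max 16) hi=[19, 48, 50] (size 3, min 19) -> median=17.5
Step 7: insert 25 -> lo=[2, 15, 16, 19] (size 4, max 19) hi=[25, 48, 50] (size 3, min 25) -> median=19
Step 8: insert 42 -> lo=[2, 15, 16, 19] (size 4, max 19) hi=[25, 42, 48, 50] (size 4, min 25) -> median=22
Step 9: insert 36 -> lo=[2, 15, 16, 19, 25] (size 5, max 25) hi=[36, 42, 48, 50] (size 4, min 36) -> median=25
Step 10: insert 49 -> lo=[2, 15, 16, 19, 25] (size 5, max 25) hi=[36, 42, 48, 49, 50] (size 5, min 36) -> median=30.5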